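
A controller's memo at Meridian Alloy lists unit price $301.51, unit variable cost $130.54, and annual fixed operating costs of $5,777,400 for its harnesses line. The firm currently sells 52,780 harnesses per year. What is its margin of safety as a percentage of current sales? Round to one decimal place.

36.0%

Unit CM = price − variable cost = $301.51 − $130.54 = $170.97. Break-even units = $5,777,400 ÷ $170.97 = 33,791.89; break-even revenue = 33,791.89 × $301.51 = $10,188,593.75.
Current sales = 52,780 × $301.51 = $15,913,697.80.
Margin of safety = ($15,913,697.80 − $10,188,593.75) ÷ $15,913,697.80 = 36.0%.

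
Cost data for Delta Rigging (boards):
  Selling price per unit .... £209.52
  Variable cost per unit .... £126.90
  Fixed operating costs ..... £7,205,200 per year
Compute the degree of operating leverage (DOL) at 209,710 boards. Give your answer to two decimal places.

1.71

Contribution at this volume is 209,710 × £82.62 = £17,326,240.20.
Subtracting fixed costs: EBIT = £17,326,240.20 − £7,205,200 = £10,121,040.20.
DOL = contribution ÷ EBIT = £17,326,240.20 ÷ £10,121,040.20 = 1.7119.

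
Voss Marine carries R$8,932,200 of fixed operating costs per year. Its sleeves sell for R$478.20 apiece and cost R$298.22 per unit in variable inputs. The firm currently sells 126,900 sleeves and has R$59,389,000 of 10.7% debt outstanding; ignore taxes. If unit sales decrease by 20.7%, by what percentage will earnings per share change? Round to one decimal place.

-62.6%

Contribution at this volume is 126,900 × R$179.98 = R$22,839,462.00.
Subtracting fixed costs: EBIT = R$22,839,462.00 − R$8,932,200 = R$13,907,262.00.
Interest = R$6,354,623.00, so EBIT − I = R$7,552,639.00.
DCL = total CM / (EBIT − I) = R$22,839,462.00 / R$7,552,639.00 = 3.0240.
EPS therefore changes by 3.0240 × (-20.7%) = -62.6%.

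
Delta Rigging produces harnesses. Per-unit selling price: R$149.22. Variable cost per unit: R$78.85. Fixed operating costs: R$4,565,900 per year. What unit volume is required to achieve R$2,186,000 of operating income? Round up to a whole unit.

95,949 harnesses

Contribution margin per unit = R$149.22 − R$78.85 = R$70.37.
Required volume = (fixed costs + target profit) ÷ CM = (R$4,565,900 + R$2,186,000) ÷ R$70.37 = 95,948.56, so 95,949 harnesses.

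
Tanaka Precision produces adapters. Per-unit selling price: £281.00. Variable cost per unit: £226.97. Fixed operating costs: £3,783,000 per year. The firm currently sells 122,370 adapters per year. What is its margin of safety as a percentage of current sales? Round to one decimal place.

Contribution margin per unit = £281.00 − £226.97 = £54.03. Break-even units = £3,783,000 ÷ £54.03 = 70,016.66; break-even revenue = 70,016.66 × £281.00 = £19,674,680.73.
Actual sales revenue = 122,370 × £281.00 = £34,385,970.00.
Margin of safety = (£34,385,970.00 − £19,674,680.73) ÷ £34,385,970.00 = 42.8%.

42.8%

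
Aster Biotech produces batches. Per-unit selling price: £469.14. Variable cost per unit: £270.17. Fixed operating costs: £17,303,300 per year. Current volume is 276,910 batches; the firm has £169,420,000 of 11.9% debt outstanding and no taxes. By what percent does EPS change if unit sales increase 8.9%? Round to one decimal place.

Total contribution margin = 276,910 × £198.97 = £55,096,782.70.
EBIT = £55,096,782.70 − £17,303,300 = £37,793,482.70.
Interest = £20,160,980.00, so EBIT − I = £17,632,502.70.
DCL = total CM / (EBIT − I) = £55,096,782.70 / £17,632,502.70 = 3.1247.
%ΔEPS = DCL × %ΔSales = 3.1247 × +8.9% = +27.8%.

+27.8%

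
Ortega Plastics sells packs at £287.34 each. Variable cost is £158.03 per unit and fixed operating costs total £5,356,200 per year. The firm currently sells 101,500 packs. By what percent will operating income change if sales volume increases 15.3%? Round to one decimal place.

Total contribution margin = 101,500 × £129.31 = £13,124,965.00.
EBIT = £13,124,965.00 − £5,356,200 = £7,768,765.00.
So DOL = total CM / EBIT = £13,124,965.00 / £7,768,765.00 = 1.6895.
So EBIT moves 1.6895 × (+15.3%) = +25.8%.

+25.8%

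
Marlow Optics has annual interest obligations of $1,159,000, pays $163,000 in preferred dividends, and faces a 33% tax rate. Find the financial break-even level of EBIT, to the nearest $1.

Preferred dividends are paid after tax, so their pre-tax equivalent is $163,000 ÷ (1 − 0.33) = $243,283.58.
Financial break-even EBIT = interest + D_p ÷ (1 − t) = $1,159,000 + $243,283.58 = $1,402,283.58.

$1,402,284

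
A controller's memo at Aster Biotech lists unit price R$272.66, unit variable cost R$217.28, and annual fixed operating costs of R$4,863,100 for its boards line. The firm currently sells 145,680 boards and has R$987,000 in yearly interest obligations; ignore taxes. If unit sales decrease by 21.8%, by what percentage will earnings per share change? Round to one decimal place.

Total contribution margin = 145,680 × R$55.38 = R$8,067,758.40.
EBIT = R$8,067,758.40 − R$4,863,100 = R$3,204,658.40.
Interest = R$987,000.00, so EBIT − I = R$2,217,658.40.
Degree of combined leverage = contribution ÷ (EBIT − I) = R$8,067,758.40 ÷ R$2,217,658.40 = 3.6380.
%ΔEPS = DCL × %ΔSales = 3.6380 × -21.8% = -79.3%.

-79.3%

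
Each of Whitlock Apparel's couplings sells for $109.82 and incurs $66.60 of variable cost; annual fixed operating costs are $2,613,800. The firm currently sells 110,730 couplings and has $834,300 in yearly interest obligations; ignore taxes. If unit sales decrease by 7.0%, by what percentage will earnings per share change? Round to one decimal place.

Total contribution margin = 110,730 × $43.22 = $4,785,750.60.
EBIT = $4,785,750.60 − $2,613,800 = $2,171,950.60.
After interest of $834,300.00, pre-tax earnings = $1,337,650.60.
Degree of combined leverage = contribution ÷ (EBIT − I) = $4,785,750.60 ÷ $1,337,650.60 = 3.5777.
%ΔEPS = DCL × %ΔSales = 3.5777 × -7.0% = -25.0%.

-25.0%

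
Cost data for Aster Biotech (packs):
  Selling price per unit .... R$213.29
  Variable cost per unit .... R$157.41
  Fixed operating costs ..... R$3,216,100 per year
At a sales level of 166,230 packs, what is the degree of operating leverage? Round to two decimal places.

Contribution at this volume is 166,230 × R$55.88 = R$9,288,932.40.
Subtracting fixed costs: EBIT = R$9,288,932.40 − R$3,216,100 = R$6,072,832.40.
DOL = contribution ÷ EBIT = R$9,288,932.40 ÷ R$6,072,832.40 = 1.5296.

1.53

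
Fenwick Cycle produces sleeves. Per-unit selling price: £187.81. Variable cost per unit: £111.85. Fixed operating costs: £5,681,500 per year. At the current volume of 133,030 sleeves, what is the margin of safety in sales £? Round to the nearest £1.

£10,936,938

Unit CM = price − variable cost = £187.81 − £111.85 = £75.96. Break-even units = £5,681,500 ÷ £75.96 = 74,795.95; break-even revenue = 74,795.95 × £187.81 = £14,047,426.47.
Current sales = 133,030 × £187.81 = £24,984,364.30.
Margin of safety = £24,984,364.30 − £14,047,426.47 = £10,936,938.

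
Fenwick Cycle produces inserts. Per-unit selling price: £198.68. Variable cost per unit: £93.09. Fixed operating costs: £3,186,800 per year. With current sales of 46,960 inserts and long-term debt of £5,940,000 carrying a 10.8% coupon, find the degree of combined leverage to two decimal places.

4.39

At 46,960 units, contribution = 46,960 × £105.59 = £4,958,506.40.
Subtracting fixed costs: EBIT = £4,958,506.40 − £3,186,800 = £1,771,706.40. Interest = £641,520.00, so EBIT − I = £1,130,186.40.
DCL = contribution ÷ (EBIT − I) = £4,958,506.40 ÷ £1,130,186.40 = 4.3873.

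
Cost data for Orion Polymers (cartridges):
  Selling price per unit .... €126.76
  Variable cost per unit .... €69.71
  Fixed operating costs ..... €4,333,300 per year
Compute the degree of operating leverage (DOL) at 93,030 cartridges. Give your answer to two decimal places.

At 93,030 units, contribution = 93,030 × €57.05 = €5,307,361.50.
Subtracting fixed costs: EBIT = €5,307,361.50 − €4,333,300 = €974,061.50.
So DOL = total CM / EBIT = €5,307,361.50 / €974,061.50 = 5.4487.

5.45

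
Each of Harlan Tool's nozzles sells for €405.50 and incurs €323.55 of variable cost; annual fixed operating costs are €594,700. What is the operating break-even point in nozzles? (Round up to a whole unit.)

7,257 nozzles

Unit CM = price − variable cost = €405.50 − €323.55 = €81.95.
Break-even volume = fixed costs ÷ CM per unit = €594,700 ÷ €81.95 = 7,256.86, so 7,257 nozzles.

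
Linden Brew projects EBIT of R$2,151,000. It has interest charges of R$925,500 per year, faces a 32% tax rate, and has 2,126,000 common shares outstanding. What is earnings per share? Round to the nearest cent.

R$0.39

Interest = R$925,500.00, so EBT = R$2,151,000 − R$925,500.00 = R$1,225,500.00.
Net income = R$1,225,500.00 × (1 − 0.32) = R$833,340.00.
Per share: R$833,340.00 / 2,126,000 shares = R$0.39.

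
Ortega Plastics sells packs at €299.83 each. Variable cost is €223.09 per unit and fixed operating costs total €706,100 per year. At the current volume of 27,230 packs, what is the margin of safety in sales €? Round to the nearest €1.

Each unit contributes €299.83 − €223.09 = €76.74. Break-even units = €706,100 ÷ €76.74 = 9,201.20; break-even revenue = 9,201.20 × €299.83 = €2,758,795.45.
Current sales = 27,230 × €299.83 = €8,164,370.90.
Margin of safety = €8,164,370.90 − €2,758,795.45 = €5,405,575.

€5,405,575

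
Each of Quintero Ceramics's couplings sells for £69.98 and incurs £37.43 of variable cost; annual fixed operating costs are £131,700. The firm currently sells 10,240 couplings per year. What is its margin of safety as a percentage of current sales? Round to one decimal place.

Each unit contributes £69.98 − £37.43 = £32.55. Break-even units = £131,700 ÷ £32.55 = 4,046.08; break-even revenue = 4,046.08 × £69.98 = £283,144.88.
Current sales = 10,240 × £69.98 = £716,595.20.
Margin of safety = (£716,595.20 − £283,144.88) ÷ £716,595.20 = 60.5%.

60.5%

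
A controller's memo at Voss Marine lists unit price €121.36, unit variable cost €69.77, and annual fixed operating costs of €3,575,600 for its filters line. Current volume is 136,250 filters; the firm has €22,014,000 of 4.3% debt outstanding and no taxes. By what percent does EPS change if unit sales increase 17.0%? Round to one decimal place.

Total contribution margin = 136,250 × €51.59 = €7,029,137.50.
Subtracting fixed costs: EBIT = €7,029,137.50 − €3,575,600 = €3,453,537.50.
After interest of €946,602.00, pre-tax earnings = €2,506,935.50.
Degree of combined leverage = contribution ÷ (EBIT − I) = €7,029,137.50 ÷ €2,506,935.50 = 2.8039.
%ΔEPS = DCL × %ΔSales = 2.8039 × +17.0% = +47.7%.

+47.7%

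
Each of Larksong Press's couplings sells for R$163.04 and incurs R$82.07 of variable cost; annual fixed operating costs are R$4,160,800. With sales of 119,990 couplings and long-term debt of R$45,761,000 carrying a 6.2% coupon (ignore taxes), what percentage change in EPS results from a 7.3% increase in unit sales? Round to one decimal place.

At 119,990 units, contribution = 119,990 × R$80.97 = R$9,715,590.30.
Subtracting fixed costs: EBIT = R$9,715,590.30 − R$4,160,800 = R$5,554,790.30.
After interest of R$2,837,182.00, pre-tax earnings = R$2,717,608.30.
Degree of combined leverage = contribution ÷ (EBIT − I) = R$9,715,590.30 ÷ R$2,717,608.30 = 3.5751.
%ΔEPS = DCL × %ΔSales = 3.5751 × +7.3% = +26.1%.

+26.1%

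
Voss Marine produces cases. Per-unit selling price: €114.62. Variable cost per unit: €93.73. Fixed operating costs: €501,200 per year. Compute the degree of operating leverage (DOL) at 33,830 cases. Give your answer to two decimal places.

3.44

Total contribution margin = 33,830 × €20.89 = €706,708.70.
EBIT = €706,708.70 − €501,200 = €205,508.70.
So DOL = total CM / EBIT = €706,708.70 / €205,508.70 = 3.4388.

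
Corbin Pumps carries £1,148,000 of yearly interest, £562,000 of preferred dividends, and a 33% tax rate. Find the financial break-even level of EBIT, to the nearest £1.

Grossing the preferred dividend up to pre-tax terms: £562,000 / (1 − 0.33) = £838,805.97.
Financial break-even EBIT = interest + D_p ÷ (1 − t) = £1,148,000 + £838,805.97 = £1,986,805.97.

£1,986,806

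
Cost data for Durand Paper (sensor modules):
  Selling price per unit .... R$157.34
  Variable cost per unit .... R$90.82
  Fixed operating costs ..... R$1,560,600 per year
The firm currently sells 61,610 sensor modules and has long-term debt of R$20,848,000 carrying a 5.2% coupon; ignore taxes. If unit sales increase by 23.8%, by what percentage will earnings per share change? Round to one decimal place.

Contribution at this volume is 61,610 × R$66.52 = R$4,098,297.20.
Subtracting fixed costs: EBIT = R$4,098,297.20 − R$1,560,600 = R$2,537,697.20.
After interest of R$1,084,096.00, pre-tax earnings = R$1,453,601.20.
DCL = total CM / (EBIT − I) = R$4,098,297.20 / R$1,453,601.20 = 2.8194.
EPS therefore changes by 2.8194 × (+23.8%) = +67.1%.

+67.1%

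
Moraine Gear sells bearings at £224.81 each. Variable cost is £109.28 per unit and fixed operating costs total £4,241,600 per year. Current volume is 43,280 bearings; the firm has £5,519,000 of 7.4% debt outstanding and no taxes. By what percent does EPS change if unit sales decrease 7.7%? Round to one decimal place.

At 43,280 units, contribution = 43,280 × £115.53 = £5,000,138.40.
EBIT = £5,000,138.40 − £4,241,600 = £758,538.40.
Interest = £408,406.00, so EBIT − I = £350,132.40.
DCL = total CM / (EBIT − I) = £5,000,138.40 / £350,132.40 = 14.2807.
EPS therefore changes by 14.2807 × (-7.7%) = -110.0%.

-110.0%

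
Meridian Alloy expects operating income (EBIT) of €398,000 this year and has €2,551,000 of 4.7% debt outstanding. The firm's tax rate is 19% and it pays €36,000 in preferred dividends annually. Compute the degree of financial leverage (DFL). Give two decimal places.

Interest = €119,897.00.
Preferred dividends grossed up pre-tax: €36,000 / (1 − 0.19) = €44,444.44.
DFL = EBIT ÷ [EBIT − I − D_p/(1−t)] = €398,000 ÷ [€398,000 − €119,897.00 − €44,444.44] = €398,000 ÷ €233,658.56 = 1.7033.

1.70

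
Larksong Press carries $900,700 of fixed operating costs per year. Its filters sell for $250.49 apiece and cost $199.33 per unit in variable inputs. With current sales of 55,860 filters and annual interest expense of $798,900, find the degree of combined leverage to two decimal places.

2.47

Total contribution margin = 55,860 × $51.16 = $2,857,797.60.
Operating income = contribution − fixed costs = $2,857,797.60 − $900,700 = $1,957,097.60. Interest = $798,900.00, so EBIT − I = $1,158,197.60.
Degree of total leverage = total CM / (EBIT − interest) = $2,857,797.60 / $1,158,197.60 = 2.4675.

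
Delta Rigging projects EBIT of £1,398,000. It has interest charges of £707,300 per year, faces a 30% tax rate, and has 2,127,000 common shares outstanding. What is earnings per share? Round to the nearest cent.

£0.23

Pre-tax income = £1,398,000 − £707,300.00 = £690,700.00.
After tax at 30%: net income = £690,700.00 × 0.70 = £483,490.00.
EPS = £483,490.00 ÷ 2,127,000 = £0.23.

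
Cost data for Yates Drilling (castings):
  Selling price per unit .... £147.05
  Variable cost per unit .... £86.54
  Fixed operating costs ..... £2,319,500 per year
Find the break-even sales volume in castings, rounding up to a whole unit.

38,333 castings

Contribution margin per unit = £147.05 − £86.54 = £60.51.
Break-even Q = £2,319,500 / £60.51 = 38,332.51 → 38,333 castings.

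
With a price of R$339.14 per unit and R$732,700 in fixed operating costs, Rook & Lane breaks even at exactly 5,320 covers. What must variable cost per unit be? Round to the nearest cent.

R$201.41

Contribution per unit must be FC / Q = R$732,700 / 5,320 = R$137.7256.
Variable cost per unit = R$339.14 − R$137.7256 = R$201.41.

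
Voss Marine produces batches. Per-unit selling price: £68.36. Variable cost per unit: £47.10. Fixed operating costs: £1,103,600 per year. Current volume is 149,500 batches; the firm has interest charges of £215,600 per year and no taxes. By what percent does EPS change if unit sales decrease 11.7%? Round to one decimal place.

-20.0%

Total contribution margin = 149,500 × £21.26 = £3,178,370.00.
Operating income = contribution − fixed costs = £3,178,370.00 − £1,103,600 = £2,074,770.00.
Interest = £215,600.00, so EBIT − I = £1,859,170.00.
Degree of combined leverage = contribution ÷ (EBIT − I) = £3,178,370.00 ÷ £1,859,170.00 = 1.7096.
EPS therefore changes by 1.7096 × (-11.7%) = -20.0%.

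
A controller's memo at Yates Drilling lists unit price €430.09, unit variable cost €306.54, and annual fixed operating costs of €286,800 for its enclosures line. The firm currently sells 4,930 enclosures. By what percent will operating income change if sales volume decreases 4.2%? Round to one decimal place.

At 4,930 units, contribution = 4,930 × €123.55 = €609,101.50.
Operating income = contribution − fixed costs = €609,101.50 − €286,800 = €322,301.50.
Degree of operating leverage = €609,101.50 / €322,301.50 = 1.8899.
So EBIT moves 1.8899 × (-4.2%) = -7.9%.

-7.9%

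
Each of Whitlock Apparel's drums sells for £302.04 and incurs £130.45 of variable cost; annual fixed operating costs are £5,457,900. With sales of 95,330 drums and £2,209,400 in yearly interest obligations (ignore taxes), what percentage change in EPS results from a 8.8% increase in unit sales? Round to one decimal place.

+16.6%

Total contribution margin = 95,330 × £171.59 = £16,357,674.70.
Subtracting fixed costs: EBIT = £16,357,674.70 − £5,457,900 = £10,899,774.70.
Interest = £2,209,400.00, so EBIT − I = £8,690,374.70.
DCL = total CM / (EBIT − I) = £16,357,674.70 / £8,690,374.70 = 1.8823.
EPS therefore changes by 1.8823 × (+8.8%) = +16.6%.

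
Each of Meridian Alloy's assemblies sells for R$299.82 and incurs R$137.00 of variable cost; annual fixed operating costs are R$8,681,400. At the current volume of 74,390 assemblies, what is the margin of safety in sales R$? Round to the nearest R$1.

Each unit contributes R$299.82 − R$137.00 = R$162.82. Break-even units = R$8,681,400 ÷ R$162.82 = 53,319.00; break-even revenue = 53,319.00 × R$299.82 = R$15,986,103.35.
Current sales = 74,390 × R$299.82 = R$22,303,609.80.
Margin of safety = R$22,303,609.80 − R$15,986,103.35 = R$6,317,506.

R$6,317,506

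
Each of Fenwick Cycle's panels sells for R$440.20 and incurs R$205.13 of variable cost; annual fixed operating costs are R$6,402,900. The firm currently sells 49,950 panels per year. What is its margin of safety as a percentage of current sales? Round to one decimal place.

Each unit contributes R$440.20 − R$205.13 = R$235.07. Break-even units = R$6,402,900 ÷ R$235.07 = 27,238.27; break-even revenue = 27,238.27 × R$440.20 = R$11,990,286.21.
Current sales = 49,950 × R$440.20 = R$21,987,990.00.
Margin of safety = (R$21,987,990.00 − R$11,990,286.21) ÷ R$21,987,990.00 = 45.5%.

45.5%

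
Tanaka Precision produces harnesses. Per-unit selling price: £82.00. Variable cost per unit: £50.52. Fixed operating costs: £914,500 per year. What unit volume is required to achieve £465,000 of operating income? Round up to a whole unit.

43,822 harnesses

Contribution margin per unit = £82.00 − £50.52 = £31.48.
Required volume = (fixed costs + target profit) ÷ CM = (£914,500 + £465,000) ÷ £31.48 = 43,821.47, so 43,822 harnesses.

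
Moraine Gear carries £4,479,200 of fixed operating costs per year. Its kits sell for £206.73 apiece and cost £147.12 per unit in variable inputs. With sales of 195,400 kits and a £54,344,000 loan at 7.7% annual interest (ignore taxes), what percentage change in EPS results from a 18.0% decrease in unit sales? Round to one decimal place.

-70.3%

Total contribution margin = 195,400 × £59.61 = £11,647,794.00.
EBIT = £11,647,794.00 − £4,479,200 = £7,168,594.00.
Interest = £4,184,488.00, so EBIT − I = £2,984,106.00.
Degree of combined leverage = contribution ÷ (EBIT − I) = £11,647,794.00 ÷ £2,984,106.00 = 3.9033.
%ΔEPS = DCL × %ΔSales = 3.9033 × -18.0% = -70.3%.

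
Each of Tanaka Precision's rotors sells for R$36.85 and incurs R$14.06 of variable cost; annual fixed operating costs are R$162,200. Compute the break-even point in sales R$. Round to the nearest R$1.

Contribution margin per unit = R$36.85 − R$14.06 = R$22.79, a CM ratio of R$22.79 ÷ R$36.85 = 0.6185.
Break-even sales = FC ÷ CM ratio = R$162,200 × R$36.85 / R$22.79 = R$262,267.

R$262,267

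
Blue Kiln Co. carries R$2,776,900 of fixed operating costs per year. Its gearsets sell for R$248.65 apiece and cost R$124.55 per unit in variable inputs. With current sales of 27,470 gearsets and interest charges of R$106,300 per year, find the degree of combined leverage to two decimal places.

6.48

Total contribution margin = 27,470 × R$124.10 = R$3,409,027.00.
Subtracting fixed costs: EBIT = R$3,409,027.00 − R$2,776,900 = R$632,127.00. Interest = R$106,300.00, so EBIT − I = R$525,827.00.
DCL = contribution ÷ (EBIT − I) = R$3,409,027.00 ÷ R$525,827.00 = 6.4832.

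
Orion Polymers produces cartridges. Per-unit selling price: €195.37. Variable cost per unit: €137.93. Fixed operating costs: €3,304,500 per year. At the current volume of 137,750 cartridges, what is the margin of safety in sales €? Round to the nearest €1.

Unit CM = price − variable cost = €195.37 − €137.93 = €57.44. Break-even units = €3,304,500 ÷ €57.44 = 57,529.60; break-even revenue = 57,529.60 × €195.37 = €11,239,557.19.
Current sales = 137,750 × €195.37 = €26,912,217.50.
Margin of safety = €26,912,217.50 − €11,239,557.19 = €15,672,660.

€15,672,660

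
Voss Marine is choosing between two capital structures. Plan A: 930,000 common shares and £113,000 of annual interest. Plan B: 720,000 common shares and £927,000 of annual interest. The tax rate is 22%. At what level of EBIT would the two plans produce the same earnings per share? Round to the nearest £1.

At indifference, (EBIT − 113,000)(1 − t)/930,000 = (EBIT − 927,000)(1 − t)/720,000.
Cancelling (1 − t) and cross-multiplying: 720,000·(EBIT − 113,000) = 930,000·(EBIT − 927,000).
Solving, EBIT = (927,000·930,000 − 113,000·720,000) / (930,000 − 720,000) = 780,750,000,000 / 210,000 = 3,717,857.14.

£3,717,857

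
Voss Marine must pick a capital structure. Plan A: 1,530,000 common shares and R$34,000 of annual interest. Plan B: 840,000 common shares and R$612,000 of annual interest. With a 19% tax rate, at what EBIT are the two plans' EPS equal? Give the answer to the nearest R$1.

R$1,315,652

Set EPS_A = EPS_B: (EBIT − R$34,000)(1 − 0.19) ÷ 1,530,000 = (EBIT − R$612,000)(1 − 0.19) ÷ 840,000.
Cancelling (1 − t) and cross-multiplying: 840,000·(EBIT − 34,000) = 1,530,000·(EBIT − 612,000).
Solving, EBIT = (612,000·1,530,000 − 34,000·840,000) / (1,530,000 − 840,000) = 907,800,000,000 / 690,000 = 1,315,652.17.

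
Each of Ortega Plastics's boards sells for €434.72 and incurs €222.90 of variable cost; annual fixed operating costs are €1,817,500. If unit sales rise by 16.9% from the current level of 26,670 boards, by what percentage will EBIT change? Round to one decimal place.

At 26,670 units, contribution = 26,670 × €211.82 = €5,649,239.40.
Subtracting fixed costs: EBIT = €5,649,239.40 − €1,817,500 = €3,831,739.40.
So DOL = total CM / EBIT = €5,649,239.40 / €3,831,739.40 = 1.4743.
Operating income changes by 1.4743 × +16.9% = +24.9%.

+24.9%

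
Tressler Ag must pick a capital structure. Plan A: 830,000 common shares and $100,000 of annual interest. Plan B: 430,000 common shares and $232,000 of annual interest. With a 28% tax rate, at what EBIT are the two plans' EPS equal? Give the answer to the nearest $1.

At indifference, (EBIT − 100,000)(1 − t)/830,000 = (EBIT − 232,000)(1 − t)/430,000.
Cancelling (1 − t) and cross-multiplying: 430,000·(EBIT − 100,000) = 830,000·(EBIT − 232,000).
EBIT × (830,000 − 430,000) = 232,000 × 830,000 − 100,000 × 430,000 = 149,560,000,000, so EBIT = 149,560,000,000 ÷ 400,000 = 373,900.00.

$373,900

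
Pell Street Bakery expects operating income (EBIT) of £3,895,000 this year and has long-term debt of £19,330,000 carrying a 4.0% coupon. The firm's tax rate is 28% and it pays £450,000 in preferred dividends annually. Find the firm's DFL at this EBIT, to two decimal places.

Interest = £773,200.00.
Pre-tax preferred-dividend burden = £450,000 ÷ (1 − 0.28) = £625,000.00.
DFL = EBIT ÷ [EBIT − I − D_p/(1−t)] = £3,895,000 ÷ [£3,895,000 − £773,200.00 − £625,000.00] = £3,895,000 ÷ £2,496,800.00 = 1.5600.

1.56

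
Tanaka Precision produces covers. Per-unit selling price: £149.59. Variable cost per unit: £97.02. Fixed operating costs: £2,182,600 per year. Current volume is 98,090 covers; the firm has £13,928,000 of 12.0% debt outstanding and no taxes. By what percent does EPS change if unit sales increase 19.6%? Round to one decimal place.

+77.6%

At 98,090 units, contribution = 98,090 × £52.57 = £5,156,591.30.
EBIT = £5,156,591.30 − £2,182,600 = £2,973,991.30.
Interest = £1,671,360.00, so EBIT − I = £1,302,631.30.
Degree of combined leverage = contribution ÷ (EBIT − I) = £5,156,591.30 ÷ £1,302,631.30 = 3.9586.
%ΔEPS = DCL × %ΔSales = 3.9586 × +19.6% = +77.6%.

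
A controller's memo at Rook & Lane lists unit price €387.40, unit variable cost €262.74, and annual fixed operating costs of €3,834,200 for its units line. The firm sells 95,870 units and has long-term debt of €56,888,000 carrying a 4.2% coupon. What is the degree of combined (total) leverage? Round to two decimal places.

Contribution at this volume is 95,870 × €124.66 = €11,951,154.20.
Subtracting fixed costs: EBIT = €11,951,154.20 − €3,834,200 = €8,116,954.20. Interest = €2,389,296.00.
DOL = €11,951,154.20 ÷ €8,116,954.20 = 1.4724; DFL = €8,116,954.20 ÷ €5,727,658.20 = 1.4172.
DCL = DOL × DFL = 1.4724 × 1.4172 = 2.0867.

2.09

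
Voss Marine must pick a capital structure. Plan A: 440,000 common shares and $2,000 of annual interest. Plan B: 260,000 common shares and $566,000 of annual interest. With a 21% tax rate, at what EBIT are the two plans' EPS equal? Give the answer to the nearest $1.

$1,380,667

At indifference, (EBIT − 2,000)(1 − t)/440,000 = (EBIT − 566,000)(1 − t)/260,000.
The (1 − t) factor cancels: (EBIT − 2,000) × 260,000 = (EBIT − 566,000) × 440,000.
EBIT × (440,000 − 260,000) = 566,000 × 440,000 − 2,000 × 260,000 = 248,520,000,000, so EBIT = 248,520,000,000 ÷ 180,000 = 1,380,666.67.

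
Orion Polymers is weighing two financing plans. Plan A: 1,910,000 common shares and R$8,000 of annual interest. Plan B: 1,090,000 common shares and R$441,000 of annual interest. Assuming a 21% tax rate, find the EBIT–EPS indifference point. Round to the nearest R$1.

At indifference, (EBIT − 8,000)(1 − t)/1,910,000 = (EBIT − 441,000)(1 − t)/1,090,000.
Cancelling (1 − t) and cross-multiplying: 1,090,000·(EBIT − 8,000) = 1,910,000·(EBIT − 441,000).
Solving, EBIT = (441,000·1,910,000 − 8,000·1,090,000) / (1,910,000 − 1,090,000) = 833,590,000,000 / 820,000 = 1,016,573.17.

R$1,016,573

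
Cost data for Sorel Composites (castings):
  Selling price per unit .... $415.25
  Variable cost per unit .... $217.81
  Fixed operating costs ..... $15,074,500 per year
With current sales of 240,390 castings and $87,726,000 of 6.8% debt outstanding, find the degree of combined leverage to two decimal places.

Total contribution margin = 240,390 × $197.44 = $47,462,601.60.
Subtracting fixed costs: EBIT = $47,462,601.60 − $15,074,500 = $32,388,101.60. Interest = $5,965,368.00, so EBIT − I = $26,422,733.60.
DCL = contribution ÷ (EBIT − I) = $47,462,601.60 ÷ $26,422,733.60 = 1.7963.

1.80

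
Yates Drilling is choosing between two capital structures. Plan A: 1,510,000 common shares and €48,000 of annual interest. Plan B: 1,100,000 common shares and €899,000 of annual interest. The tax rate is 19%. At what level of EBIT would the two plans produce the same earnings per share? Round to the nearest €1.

€3,182,171

Set EPS_A = EPS_B: (EBIT − €48,000)(1 − 0.19) ÷ 1,510,000 = (EBIT − €899,000)(1 − 0.19) ÷ 1,100,000.
Cancelling (1 − t) and cross-multiplying: 1,100,000·(EBIT − 48,000) = 1,510,000·(EBIT − 899,000).
Solving, EBIT = (899,000·1,510,000 − 48,000·1,100,000) / (1,510,000 − 1,100,000) = 1,304,690,000,000 / 410,000 = 3,182,170.73.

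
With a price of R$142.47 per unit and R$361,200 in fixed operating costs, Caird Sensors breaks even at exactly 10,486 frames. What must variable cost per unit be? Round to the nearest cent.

R$108.02

Contribution per unit must be FC / Q = R$361,200 / 10,486 = R$34.4459.
Hence VC = price − CM = R$142.47 − R$34.4459 = R$108.02.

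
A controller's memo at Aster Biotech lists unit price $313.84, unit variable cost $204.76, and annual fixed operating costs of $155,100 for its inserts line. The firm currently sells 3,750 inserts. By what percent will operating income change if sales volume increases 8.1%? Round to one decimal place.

+13.0%

Total contribution margin = 3,750 × $109.08 = $409,050.00.
Operating income = contribution − fixed costs = $409,050.00 − $155,100 = $253,950.00.
Degree of operating leverage = $409,050.00 / $253,950.00 = 1.6108.
Operating income changes by 1.6108 × +8.1% = +13.0%.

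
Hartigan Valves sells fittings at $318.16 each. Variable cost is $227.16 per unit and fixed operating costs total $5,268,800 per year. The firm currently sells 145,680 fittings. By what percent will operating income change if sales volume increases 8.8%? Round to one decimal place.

+14.6%

Total contribution margin = 145,680 × $91.00 = $13,256,880.00.
Operating income = contribution − fixed costs = $13,256,880.00 − $5,268,800 = $7,988,080.00.
Degree of operating leverage = $13,256,880.00 / $7,988,080.00 = 1.6596.
Operating income changes by 1.6596 × +8.8% = +14.6%.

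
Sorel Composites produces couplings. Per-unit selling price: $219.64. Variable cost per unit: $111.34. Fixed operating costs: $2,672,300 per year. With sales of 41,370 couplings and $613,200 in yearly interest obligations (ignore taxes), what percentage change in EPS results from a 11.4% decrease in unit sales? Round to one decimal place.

Contribution at this volume is 41,370 × $108.30 = $4,480,371.00.
EBIT = $4,480,371.00 − $2,672,300 = $1,808,071.00.
Interest = $613,200.00, so EBIT − I = $1,194,871.00.
Degree of combined leverage = contribution ÷ (EBIT − I) = $4,480,371.00 ÷ $1,194,871.00 = 3.7497.
EPS therefore changes by 3.7497 × (-11.4%) = -42.7%.

-42.7%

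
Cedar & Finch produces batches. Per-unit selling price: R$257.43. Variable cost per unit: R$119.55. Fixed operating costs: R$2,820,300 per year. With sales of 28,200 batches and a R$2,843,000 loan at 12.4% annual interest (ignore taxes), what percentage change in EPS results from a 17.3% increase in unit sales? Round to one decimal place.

Total contribution margin = 28,200 × R$137.88 = R$3,888,216.00.
EBIT = R$3,888,216.00 − R$2,820,300 = R$1,067,916.00.
Interest = R$352,532.00, so EBIT − I = R$715,384.00.
DCL = total CM / (EBIT − I) = R$3,888,216.00 / R$715,384.00 = 5.4351.
EPS therefore changes by 5.4351 × (+17.3%) = +94.0%.

+94.0%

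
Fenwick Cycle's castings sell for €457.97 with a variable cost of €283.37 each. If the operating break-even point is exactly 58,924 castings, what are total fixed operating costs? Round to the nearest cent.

€10,288,130.40

Unit CM = price − variable cost = €457.97 − €283.37 = €174.60.
Fixed costs = break-even units × CM = 58,924 × €174.60 = €10,288,130.40.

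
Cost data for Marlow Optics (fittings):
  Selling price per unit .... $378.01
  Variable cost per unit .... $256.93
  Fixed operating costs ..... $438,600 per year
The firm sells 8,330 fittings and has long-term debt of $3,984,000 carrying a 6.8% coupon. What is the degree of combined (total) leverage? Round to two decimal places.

3.37

Contribution at this volume is 8,330 × $121.08 = $1,008,596.40.
EBIT = $1,008,596.40 − $438,600 = $569,996.40. Interest = $270,912.00.
DOL = $1,008,596.40 ÷ $569,996.40 = 1.7695; DFL = $569,996.40 ÷ $299,084.40 = 1.9058.
DCL = DOL × DFL = 1.7695 × 1.9058 = 3.3723.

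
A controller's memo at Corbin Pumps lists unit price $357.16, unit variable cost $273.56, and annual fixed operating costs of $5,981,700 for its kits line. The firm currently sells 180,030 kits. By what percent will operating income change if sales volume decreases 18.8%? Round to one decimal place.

-31.2%

Total contribution margin = 180,030 × $83.60 = $15,050,508.00.
Subtracting fixed costs: EBIT = $15,050,508.00 − $5,981,700 = $9,068,808.00.
DOL = contribution ÷ EBIT = $15,050,508.00 ÷ $9,068,808.00 = 1.6596.
So EBIT moves 1.6596 × (-18.8%) = -31.2%.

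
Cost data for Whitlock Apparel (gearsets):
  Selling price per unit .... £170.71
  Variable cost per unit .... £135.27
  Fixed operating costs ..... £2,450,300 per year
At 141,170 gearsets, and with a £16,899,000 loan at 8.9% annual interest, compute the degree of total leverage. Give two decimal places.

4.77

At 141,170 units, contribution = 141,170 × £35.44 = £5,003,064.80.
Operating income = contribution − fixed costs = £5,003,064.80 − £2,450,300 = £2,552,764.80. Interest = £1,504,011.00.
DOL = £5,003,064.80 ÷ £2,552,764.80 = 1.9599; DFL = £2,552,764.80 ÷ £1,048,753.80 = 2.4341.
DCL = DOL × DFL = 1.9599 × 2.4341 = 4.7706.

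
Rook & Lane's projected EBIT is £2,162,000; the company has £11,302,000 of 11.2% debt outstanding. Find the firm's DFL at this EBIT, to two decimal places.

2.41

Interest = £1,265,824.00.
Degree of financial leverage = EBIT / (EBIT − interest) = £2,162,000 / £896,176.00 = 2.4125.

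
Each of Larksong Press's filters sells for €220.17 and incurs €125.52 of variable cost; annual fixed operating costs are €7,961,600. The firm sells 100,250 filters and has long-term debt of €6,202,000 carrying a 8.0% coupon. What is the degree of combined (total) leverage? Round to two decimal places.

At 100,250 units, contribution = 100,250 × €94.65 = €9,488,662.50.
Subtracting fixed costs: EBIT = €9,488,662.50 − €7,961,600 = €1,527,062.50. Interest = €496,160.00.
DOL = €9,488,662.50 ÷ €1,527,062.50 = 6.2137; DFL = €1,527,062.50 ÷ €1,030,902.50 = 1.4813.
Combined leverage = 6.2137 × 1.4813 = 9.2044.

9.20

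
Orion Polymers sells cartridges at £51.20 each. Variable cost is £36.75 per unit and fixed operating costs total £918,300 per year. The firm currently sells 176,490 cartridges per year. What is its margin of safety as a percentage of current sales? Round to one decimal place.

64.0%

Unit CM = price − variable cost = £51.20 − £36.75 = £14.45. Break-even units = £918,300 ÷ £14.45 = 63,550.17; break-even revenue = 63,550.17 × £51.20 = £3,253,768.86.
Current sales = 176,490 × £51.20 = £9,036,288.00.
Margin of safety = (£9,036,288.00 − £3,253,768.86) ÷ £9,036,288.00 = 64.0%.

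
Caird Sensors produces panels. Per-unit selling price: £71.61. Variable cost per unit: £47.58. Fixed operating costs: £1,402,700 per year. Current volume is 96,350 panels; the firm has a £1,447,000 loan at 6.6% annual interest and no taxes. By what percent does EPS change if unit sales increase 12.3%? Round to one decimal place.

Total contribution margin = 96,350 × £24.03 = £2,315,290.50.
Operating income = contribution − fixed costs = £2,315,290.50 − £1,402,700 = £912,590.50.
Interest = £95,502.00, so EBIT − I = £817,088.50.
DCL = total CM / (EBIT − I) = £2,315,290.50 / £817,088.50 = 2.8336.
%ΔEPS = DCL × %ΔSales = 2.8336 × +12.3% = +34.9%.

+34.9%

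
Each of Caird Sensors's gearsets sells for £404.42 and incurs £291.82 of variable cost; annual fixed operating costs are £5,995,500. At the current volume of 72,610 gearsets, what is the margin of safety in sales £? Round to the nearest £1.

£7,831,187

Contribution margin per unit = £404.42 − £291.82 = £112.60. Break-even units = £5,995,500 ÷ £112.60 = 53,246.00; break-even revenue = 53,246.00 × £404.42 = £21,533,748.76.
Current sales = 72,610 × £404.42 = £29,364,936.20.
Margin of safety = £29,364,936.20 − £21,533,748.76 = £7,831,187.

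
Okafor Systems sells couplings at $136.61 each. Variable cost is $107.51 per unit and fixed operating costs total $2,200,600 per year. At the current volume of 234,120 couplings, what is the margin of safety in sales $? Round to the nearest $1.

$21,652,413

Unit CM = price − variable cost = $136.61 − $107.51 = $29.10. Break-even units = $2,200,600 ÷ $29.10 = 75,621.99; break-even revenue = 75,621.99 × $136.61 = $10,330,720.48.
Current sales = 234,120 × $136.61 = $31,983,133.20.
Margin of safety = $31,983,133.20 − $10,330,720.48 = $21,652,413.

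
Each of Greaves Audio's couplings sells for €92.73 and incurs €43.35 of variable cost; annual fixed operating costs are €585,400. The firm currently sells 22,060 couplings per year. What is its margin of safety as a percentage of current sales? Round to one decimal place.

Contribution margin per unit = €92.73 − €43.35 = €49.38. Break-even units = €585,400 ÷ €49.38 = 11,855.00; break-even revenue = 11,855.00 × €92.73 = €1,099,314.34.
Actual sales revenue = 22,060 × €92.73 = €2,045,623.80.
Margin of safety = (€2,045,623.80 − €1,099,314.34) ÷ €2,045,623.80 = 46.3%.

46.3%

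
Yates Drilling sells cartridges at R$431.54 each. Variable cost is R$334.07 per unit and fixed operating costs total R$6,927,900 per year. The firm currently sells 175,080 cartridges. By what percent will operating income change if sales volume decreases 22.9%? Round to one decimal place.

-38.6%

At 175,080 units, contribution = 175,080 × R$97.47 = R$17,065,047.60.
Subtracting fixed costs: EBIT = R$17,065,047.60 − R$6,927,900 = R$10,137,147.60.
Degree of operating leverage = R$17,065,047.60 / R$10,137,147.60 = 1.6834.
%ΔEBIT = DOL × %ΔSales = 1.6834 × -22.9% = -38.6%.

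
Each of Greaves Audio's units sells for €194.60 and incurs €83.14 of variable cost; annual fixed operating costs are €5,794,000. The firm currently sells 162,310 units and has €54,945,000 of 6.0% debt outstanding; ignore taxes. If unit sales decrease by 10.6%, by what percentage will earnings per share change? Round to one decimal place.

Total contribution margin = 162,310 × €111.46 = €18,091,072.60.
EBIT = €18,091,072.60 − €5,794,000 = €12,297,072.60.
After interest of €3,296,700.00, pre-tax earnings = €9,000,372.60.
Degree of combined leverage = contribution ÷ (EBIT − I) = €18,091,072.60 ÷ €9,000,372.60 = 2.0100.
EPS therefore changes by 2.0100 × (-10.6%) = -21.3%.

-21.3%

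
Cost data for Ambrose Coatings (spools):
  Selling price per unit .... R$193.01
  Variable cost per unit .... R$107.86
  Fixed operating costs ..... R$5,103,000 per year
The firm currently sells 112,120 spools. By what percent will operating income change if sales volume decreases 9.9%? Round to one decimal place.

-21.3%

Total contribution margin = 112,120 × R$85.15 = R$9,547,018.00.
Subtracting fixed costs: EBIT = R$9,547,018.00 − R$5,103,000 = R$4,444,018.00.
DOL = contribution ÷ EBIT = R$9,547,018.00 ÷ R$4,444,018.00 = 2.1483.
%ΔEBIT = DOL × %ΔSales = 2.1483 × -9.9% = -21.3%.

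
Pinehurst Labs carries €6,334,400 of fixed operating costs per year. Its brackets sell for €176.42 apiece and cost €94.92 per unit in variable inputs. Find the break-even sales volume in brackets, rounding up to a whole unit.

77,723 brackets

Unit CM = price − variable cost = €176.42 − €94.92 = €81.50.
Break-even Q = €6,334,400 / €81.50 = 77,722.70 → 77,723 brackets.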